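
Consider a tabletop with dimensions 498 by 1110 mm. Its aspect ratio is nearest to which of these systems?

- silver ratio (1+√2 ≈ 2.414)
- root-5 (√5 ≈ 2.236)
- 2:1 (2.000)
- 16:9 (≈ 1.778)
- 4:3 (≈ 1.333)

root-5

1110/498 ≈ 2.229. Nearest candidates are root-5 (2.236, off by 0.007) and silver ratio (2.414, off by 0.185).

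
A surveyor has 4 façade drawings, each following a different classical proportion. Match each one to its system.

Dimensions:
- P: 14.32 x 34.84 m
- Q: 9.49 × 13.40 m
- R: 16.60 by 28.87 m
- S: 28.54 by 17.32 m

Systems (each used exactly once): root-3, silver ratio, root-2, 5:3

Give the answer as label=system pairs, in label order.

P=silver ratio, Q=root-2, R=root-3, S=5:3

Ratios: P ≈ 2.433; Q ≈ 1.412; R ≈ 1.739; S ≈ 1.648.
Targets: root-3 ≈ 1.732; silver ratio ≈ 2.414; root-2 ≈ 1.414; 5:3 ≈ 1.667.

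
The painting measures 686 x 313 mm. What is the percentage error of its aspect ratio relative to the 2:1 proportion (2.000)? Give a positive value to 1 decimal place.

9.6%

Ratio = 686 / 313 ≈ 2.1917.
Ideal 2:1 = 2.0000. |2.1917 − 2.0000| / 2.0000 ≈ 9.58% → 9.6%.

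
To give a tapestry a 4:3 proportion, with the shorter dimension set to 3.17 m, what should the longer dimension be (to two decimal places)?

4.23 m

4:3 ≈ 1.33333.
Longer side = 3.17 × 1.33333 ≈ 4.2267 → 4.23 m.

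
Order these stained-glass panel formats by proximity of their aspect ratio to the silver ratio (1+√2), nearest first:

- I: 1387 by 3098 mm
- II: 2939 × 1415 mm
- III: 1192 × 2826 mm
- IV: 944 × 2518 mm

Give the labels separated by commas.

I: 3098/1387 ≈ 2.234 → |2.234 − 2.414| = 0.180
II: 2939/1415 ≈ 2.077 → |2.077 − 2.414| = 0.337
III: 2826/1192 ≈ 2.371 → |2.371 − 2.414| = 0.043
IV: 2518/944 ≈ 2.667 → |2.667 − 2.414| = 0.253

III, I, IV, II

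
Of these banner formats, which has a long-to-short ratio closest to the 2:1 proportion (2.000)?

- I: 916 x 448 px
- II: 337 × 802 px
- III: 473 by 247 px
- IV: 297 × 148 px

Target 2:1 ≈ 2.000.
I: 2.045 (Δ0.045)  II: 2.380 (Δ0.380)  III: 1.915 (Δ0.085)  IV: 2.007 (Δ0.007)

IV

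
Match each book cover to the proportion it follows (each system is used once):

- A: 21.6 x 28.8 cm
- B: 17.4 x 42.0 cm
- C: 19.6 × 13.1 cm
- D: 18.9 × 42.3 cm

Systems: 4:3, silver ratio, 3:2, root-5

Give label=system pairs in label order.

A=4:3, B=silver ratio, C=3:2, D=root-5

Ratios: A ≈ 1.333; B ≈ 2.414; C ≈ 1.496; D ≈ 2.238.
Targets: 4:3 ≈ 1.333; silver ratio ≈ 2.414; 3:2 ≈ 1.500; root-5 ≈ 2.236.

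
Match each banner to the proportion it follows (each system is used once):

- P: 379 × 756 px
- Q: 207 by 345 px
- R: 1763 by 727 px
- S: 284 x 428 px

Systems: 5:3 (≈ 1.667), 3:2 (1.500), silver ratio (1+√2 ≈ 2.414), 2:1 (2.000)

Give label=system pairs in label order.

P=2:1, Q=5:3, R=silver ratio, S=3:2

Ratios: P ≈ 1.995; Q ≈ 1.667; R ≈ 2.425; S ≈ 1.507.
Targets: 5:3 ≈ 1.667; 3:2 ≈ 1.500; silver ratio ≈ 2.414; 2:1 ≈ 2.000.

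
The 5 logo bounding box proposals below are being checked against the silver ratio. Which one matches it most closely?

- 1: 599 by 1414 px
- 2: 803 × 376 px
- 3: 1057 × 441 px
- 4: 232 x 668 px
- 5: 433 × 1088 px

Target silver ratio ≈ 2.414.
1: 2.361 (Δ0.053)  2: 2.136 (Δ0.278)  3: 2.397 (Δ0.017)  4: 2.879 (Δ0.465)  5: 2.513 (Δ0.099)

3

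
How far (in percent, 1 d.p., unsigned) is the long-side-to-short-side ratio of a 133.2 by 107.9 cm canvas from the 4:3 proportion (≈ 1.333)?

7.4%

Ratio = 133.2 / 107.9 ≈ 1.2345.
Ideal 4:3 ≈ 1.3333. |1.2345 − 1.3333| / 1.3333 ≈ 7.41% → 7.4%.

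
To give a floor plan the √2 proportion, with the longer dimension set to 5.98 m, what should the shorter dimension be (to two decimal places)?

4.23 m

root-2 ≈ 1.41421.
Shorter side = 5.98 ÷ 1.41421 ≈ 4.2285 → 4.23 m.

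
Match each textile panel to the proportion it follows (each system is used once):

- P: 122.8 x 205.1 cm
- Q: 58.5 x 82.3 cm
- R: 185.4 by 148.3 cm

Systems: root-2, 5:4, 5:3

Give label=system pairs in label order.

P=5:3, Q=root-2, R=5:4

P = 205.1/122.8 ≈ 1.670 → 5:3 (1.667)
Q = 82.3/58.5 ≈ 1.407 → root-2 (1.414)
R = 185.4/148.3 ≈ 1.250 → 5:4 (1.250)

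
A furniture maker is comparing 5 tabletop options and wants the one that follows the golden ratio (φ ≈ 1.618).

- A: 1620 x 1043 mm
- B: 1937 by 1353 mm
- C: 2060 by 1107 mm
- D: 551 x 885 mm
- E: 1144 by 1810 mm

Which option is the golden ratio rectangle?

D

Target golden ratio ≈ 1.618.
A: 1.553 (Δ0.065)  B: 1.432 (Δ0.186)  C: 1.861 (Δ0.243)  D: 1.606 (Δ0.012)  E: 1.582 (Δ0.036)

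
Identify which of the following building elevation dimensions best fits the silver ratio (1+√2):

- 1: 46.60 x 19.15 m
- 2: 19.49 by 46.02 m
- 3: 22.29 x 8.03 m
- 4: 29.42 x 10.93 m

Target silver ratio ≈ 2.414.
1: 2.433 (Δ0.019)  2: 2.361 (Δ0.053)  3: 2.776 (Δ0.362)  4: 2.692 (Δ0.278)

1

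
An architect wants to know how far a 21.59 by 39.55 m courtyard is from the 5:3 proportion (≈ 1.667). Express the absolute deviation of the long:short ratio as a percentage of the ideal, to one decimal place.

9.9%

Ratio = 39.55 / 21.59 ≈ 1.8319.
Ideal 5:3 ≈ 1.6667. |1.8319 − 1.6667| / 1.6667 ≈ 9.91% → 9.9%.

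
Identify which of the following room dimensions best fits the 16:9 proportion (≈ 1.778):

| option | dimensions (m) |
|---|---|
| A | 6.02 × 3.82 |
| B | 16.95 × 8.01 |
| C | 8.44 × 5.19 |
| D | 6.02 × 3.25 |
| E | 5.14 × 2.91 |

Target 16:9 ≈ 1.778.
A: 1.576 (Δ0.202)  B: 2.116 (Δ0.338)  C: 1.626 (Δ0.152)  D: 1.852 (Δ0.074)  E: 1.766 (Δ0.012)

E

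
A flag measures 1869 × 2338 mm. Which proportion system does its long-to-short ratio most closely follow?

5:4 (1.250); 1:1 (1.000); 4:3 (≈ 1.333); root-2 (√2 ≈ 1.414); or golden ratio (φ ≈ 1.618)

5:4

2338/1869 ≈ 1.251. Nearest candidates are 5:4 (1.250, off by 0.001) and 4:3 (1.333, off by 0.082).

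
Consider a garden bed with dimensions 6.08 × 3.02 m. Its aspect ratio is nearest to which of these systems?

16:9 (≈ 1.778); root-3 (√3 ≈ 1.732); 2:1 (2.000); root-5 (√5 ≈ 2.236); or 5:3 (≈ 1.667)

2:1

6.08/3.02 ≈ 2.013. Nearest candidates are 2:1 (2.000, off by 0.013) and root-5 (2.236, off by 0.223).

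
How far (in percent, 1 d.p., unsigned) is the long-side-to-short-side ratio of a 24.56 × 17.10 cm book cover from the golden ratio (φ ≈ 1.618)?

11.2%

Ratio = 24.56 / 17.10 ≈ 1.4363.
Ideal golden ratio ≈ 1.6180. |1.4363 − 1.6180| / 1.6180 ≈ 11.23% → 11.2%.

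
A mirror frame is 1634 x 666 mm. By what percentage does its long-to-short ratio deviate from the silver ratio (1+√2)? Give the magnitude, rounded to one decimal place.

Ratio = 1634 / 666 ≈ 2.4535.
Ideal silver ratio ≈ 2.4142. |2.4535 − 2.4142| / 2.4142 ≈ 1.63% → 1.6%.

1.6%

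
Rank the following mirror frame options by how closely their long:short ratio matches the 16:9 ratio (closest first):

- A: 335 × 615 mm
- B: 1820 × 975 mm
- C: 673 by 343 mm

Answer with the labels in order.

A, B, C

A: 615/335 ≈ 1.836 → |1.836 − 1.778| = 0.058
B: 1820/975 ≈ 1.867 → |1.867 − 1.778| = 0.089
C: 673/343 ≈ 1.962 → |1.962 − 1.778| = 0.184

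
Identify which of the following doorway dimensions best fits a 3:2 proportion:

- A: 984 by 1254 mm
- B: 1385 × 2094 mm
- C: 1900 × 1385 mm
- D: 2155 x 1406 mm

Target 3:2 ≈ 1.500.
A: 1.274 (Δ0.226)  B: 1.512 (Δ0.012)  C: 1.372 (Δ0.128)  D: 1.533 (Δ0.033)

B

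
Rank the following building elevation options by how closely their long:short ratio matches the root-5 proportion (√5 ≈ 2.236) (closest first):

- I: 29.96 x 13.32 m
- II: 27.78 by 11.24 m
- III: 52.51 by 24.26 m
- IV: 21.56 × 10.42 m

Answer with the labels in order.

I: 29.96/13.32 ≈ 2.249 → |2.249 − 2.236| = 0.013
II: 27.78/11.24 ≈ 2.472 → |2.472 − 2.236| = 0.236
III: 52.51/24.26 ≈ 2.164 → |2.164 − 2.236| = 0.072
IV: 21.56/10.42 ≈ 2.069 → |2.069 − 2.236| = 0.167

I, III, IV, II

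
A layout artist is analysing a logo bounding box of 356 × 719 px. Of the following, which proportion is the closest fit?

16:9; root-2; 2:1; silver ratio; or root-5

719/356 ≈ 2.020. Nearest candidates are 2:1 (2.000, off by 0.020) and root-5 (2.236, off by 0.216).

2:1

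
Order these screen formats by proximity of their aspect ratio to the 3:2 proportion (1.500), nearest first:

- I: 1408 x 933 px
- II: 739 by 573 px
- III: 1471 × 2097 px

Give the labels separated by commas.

I, III, II

Ratios: I = 1408 / 933 ≈ 1.509; II = 739 / 573 ≈ 1.290; III = 2097 / 1471 ≈ 1.426.
|Δ from 1.500|: I 0.009; II 0.210; III 0.074.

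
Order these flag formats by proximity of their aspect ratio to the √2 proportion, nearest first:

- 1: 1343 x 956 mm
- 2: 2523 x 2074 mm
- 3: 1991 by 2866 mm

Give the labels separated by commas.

Ratios: 1 = 1343 / 956 ≈ 1.405; 2 = 2523 / 2074 ≈ 1.216; 3 = 2866 / 1991 ≈ 1.439.
|Δ from 1.414|: 1 0.009; 2 0.198; 3 0.025.

1, 3, 2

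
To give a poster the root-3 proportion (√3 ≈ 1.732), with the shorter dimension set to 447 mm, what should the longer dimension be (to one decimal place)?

root-3 ≈ 1.73205.
Longer side = 447 × 1.73205 ≈ 774.226 → 774.2 mm.

774.2 mm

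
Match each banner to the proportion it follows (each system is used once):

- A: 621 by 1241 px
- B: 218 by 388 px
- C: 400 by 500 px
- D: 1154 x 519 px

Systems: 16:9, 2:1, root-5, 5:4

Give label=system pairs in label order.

Ratios: A ≈ 1.998; B ≈ 1.780; C ≈ 1.250; D ≈ 2.224.
Targets: 16:9 ≈ 1.778; 2:1 ≈ 2.000; root-5 ≈ 2.236; 5:4 ≈ 1.250.

A=2:1, B=16:9, C=5:4, D=root-5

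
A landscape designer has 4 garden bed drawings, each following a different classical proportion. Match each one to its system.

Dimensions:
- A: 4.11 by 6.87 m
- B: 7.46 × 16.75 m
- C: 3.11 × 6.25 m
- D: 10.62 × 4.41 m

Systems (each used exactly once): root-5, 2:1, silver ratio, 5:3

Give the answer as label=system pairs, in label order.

Ratios: A ≈ 1.672; B ≈ 2.245; C ≈ 2.010; D ≈ 2.408.
Targets: root-5 ≈ 2.236; 2:1 ≈ 2.000; silver ratio ≈ 2.414; 5:3 ≈ 1.667.

A=5:3, B=root-5, C=2:1, D=silver ratio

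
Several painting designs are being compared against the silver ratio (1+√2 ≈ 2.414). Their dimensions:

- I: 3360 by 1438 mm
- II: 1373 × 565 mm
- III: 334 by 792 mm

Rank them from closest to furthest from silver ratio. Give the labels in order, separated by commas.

Ratios: I = 3360 / 1438 ≈ 2.337; II = 1373 / 565 ≈ 2.430; III = 792 / 334 ≈ 2.371.
|Δ from 2.414|: I 0.077; II 0.016; III 0.043.

II, III, I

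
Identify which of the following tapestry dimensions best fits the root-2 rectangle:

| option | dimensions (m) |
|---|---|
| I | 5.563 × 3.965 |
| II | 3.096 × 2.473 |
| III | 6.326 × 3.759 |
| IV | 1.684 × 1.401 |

I

Ratios (long/short): I ≈ 1.403; II ≈ 1.252; III ≈ 1.683; IV ≈ 1.202.
root-2 ≈ 1.414; option I is nearest (Δ 0.011).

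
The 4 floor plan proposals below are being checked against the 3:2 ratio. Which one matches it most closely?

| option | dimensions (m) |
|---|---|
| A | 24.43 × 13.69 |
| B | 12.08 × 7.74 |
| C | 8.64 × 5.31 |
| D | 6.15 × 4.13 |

D

Ratios (long/short): A ≈ 1.785; B ≈ 1.561; C ≈ 1.627; D ≈ 1.489.
3:2 ≈ 1.500; option D is nearest (Δ 0.011).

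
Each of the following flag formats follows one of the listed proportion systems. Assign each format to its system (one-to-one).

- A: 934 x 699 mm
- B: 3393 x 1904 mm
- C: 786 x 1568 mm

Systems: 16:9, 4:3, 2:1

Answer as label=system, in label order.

A=4:3, B=16:9, C=2:1

Ratios: A ≈ 1.336; B ≈ 1.782; C ≈ 1.995.
Targets: 16:9 ≈ 1.778; 4:3 ≈ 1.333; 2:1 ≈ 2.000.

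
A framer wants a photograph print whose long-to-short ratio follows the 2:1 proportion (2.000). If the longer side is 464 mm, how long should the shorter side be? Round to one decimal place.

232.0 mm

2:1 = 2.00000.
Shorter side = 464 ÷ 2.00000 ≈ 232.000 → 232.0 mm.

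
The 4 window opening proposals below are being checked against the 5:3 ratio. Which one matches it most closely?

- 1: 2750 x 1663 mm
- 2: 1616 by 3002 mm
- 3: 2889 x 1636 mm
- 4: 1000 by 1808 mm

Target 5:3 ≈ 1.667.
1: 1.654 (Δ0.013)  2: 1.858 (Δ0.191)  3: 1.766 (Δ0.099)  4: 1.808 (Δ0.141)

1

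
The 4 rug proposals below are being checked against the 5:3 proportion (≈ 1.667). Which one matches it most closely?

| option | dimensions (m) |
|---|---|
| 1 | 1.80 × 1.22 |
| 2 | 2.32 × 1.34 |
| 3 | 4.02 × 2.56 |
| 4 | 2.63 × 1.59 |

Target 5:3 ≈ 1.667.
1: 1.475 (Δ0.192)  2: 1.731 (Δ0.064)  3: 1.570 (Δ0.097)  4: 1.654 (Δ0.013)

4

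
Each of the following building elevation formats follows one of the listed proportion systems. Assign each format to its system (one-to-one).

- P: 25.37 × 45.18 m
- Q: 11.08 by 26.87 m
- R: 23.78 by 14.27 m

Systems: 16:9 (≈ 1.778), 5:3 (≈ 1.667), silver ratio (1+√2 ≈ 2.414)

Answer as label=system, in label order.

Ratios: P ≈ 1.781; Q ≈ 2.425; R ≈ 1.666.
Targets: 16:9 ≈ 1.778; 5:3 ≈ 1.667; silver ratio ≈ 2.414.

P=16:9, Q=silver ratio, R=5:3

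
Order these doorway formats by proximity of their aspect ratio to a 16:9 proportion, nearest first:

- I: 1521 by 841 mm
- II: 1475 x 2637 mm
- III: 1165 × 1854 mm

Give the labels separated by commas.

II, I, III

Ratios: I = 1521 / 841 ≈ 1.809; II = 2637 / 1475 ≈ 1.788; III = 1854 / 1165 ≈ 1.591.
|Δ from 1.778|: I 0.031; II 0.010; III 0.187.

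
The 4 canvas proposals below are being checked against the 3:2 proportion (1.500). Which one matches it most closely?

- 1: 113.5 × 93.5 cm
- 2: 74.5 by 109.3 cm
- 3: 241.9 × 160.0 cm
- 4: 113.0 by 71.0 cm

3

Target 3:2 ≈ 1.500.
1: 1.214 (Δ0.286)  2: 1.467 (Δ0.033)  3: 1.512 (Δ0.012)  4: 1.592 (Δ0.092)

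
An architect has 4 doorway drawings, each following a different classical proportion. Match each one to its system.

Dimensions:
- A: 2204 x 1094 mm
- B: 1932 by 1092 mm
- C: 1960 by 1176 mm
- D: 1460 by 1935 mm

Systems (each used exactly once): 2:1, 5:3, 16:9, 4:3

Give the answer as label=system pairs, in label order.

Ratios: A ≈ 2.015; B ≈ 1.769; C ≈ 1.667; D ≈ 1.325.
Targets: 2:1 ≈ 2.000; 5:3 ≈ 1.667; 16:9 ≈ 1.778; 4:3 ≈ 1.333.

A=2:1, B=16:9, C=5:3, D=4:3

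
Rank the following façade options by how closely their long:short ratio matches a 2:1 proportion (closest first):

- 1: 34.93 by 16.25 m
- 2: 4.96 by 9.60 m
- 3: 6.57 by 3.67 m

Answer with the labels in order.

2, 1, 3

Ratios: 1 = 34.93 / 16.25 ≈ 2.150; 2 = 9.60 / 4.96 ≈ 1.935; 3 = 6.57 / 3.67 ≈ 1.790.
|Δ from 2.000|: 1 0.150; 2 0.065; 3 0.210.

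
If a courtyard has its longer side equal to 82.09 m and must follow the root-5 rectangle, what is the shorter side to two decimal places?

36.71 m

root-5 ≈ 2.23607.
Shorter side = 82.09 ÷ 2.23607 ≈ 36.7117 → 36.71 m.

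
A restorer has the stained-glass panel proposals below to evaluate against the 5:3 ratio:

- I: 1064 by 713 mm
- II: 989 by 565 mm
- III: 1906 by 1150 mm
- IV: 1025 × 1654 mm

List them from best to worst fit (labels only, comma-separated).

Ratios: I = 1064 / 713 ≈ 1.492; II = 989 / 565 ≈ 1.750; III = 1906 / 1150 ≈ 1.657; IV = 1654 / 1025 ≈ 1.614.
|Δ from 1.667|: I 0.175; II 0.083; III 0.010; IV 0.053.

III, IV, II, I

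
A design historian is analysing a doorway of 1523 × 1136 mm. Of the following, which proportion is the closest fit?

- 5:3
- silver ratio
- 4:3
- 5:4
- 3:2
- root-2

4:3

1523/1136 ≈ 1.341. Nearest candidates are 4:3 (1.333, off by 0.008) and root-2 (1.414, off by 0.073).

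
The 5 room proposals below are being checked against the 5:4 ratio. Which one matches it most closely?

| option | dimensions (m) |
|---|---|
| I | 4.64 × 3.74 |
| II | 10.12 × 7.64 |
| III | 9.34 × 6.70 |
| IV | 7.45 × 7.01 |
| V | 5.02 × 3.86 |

Target 5:4 ≈ 1.250.
I: 1.241 (Δ0.009)  II: 1.325 (Δ0.075)  III: 1.394 (Δ0.144)  IV: 1.063 (Δ0.187)  V: 1.301 (Δ0.051)

I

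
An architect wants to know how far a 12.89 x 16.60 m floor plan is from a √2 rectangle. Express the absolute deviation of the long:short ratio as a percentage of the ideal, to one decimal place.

Ratio = 16.60 / 12.89 ≈ 1.2878.
Ideal root-2 ≈ 1.4142. |1.2878 − 1.4142| / 1.4142 ≈ 8.94% → 8.9%.

8.9%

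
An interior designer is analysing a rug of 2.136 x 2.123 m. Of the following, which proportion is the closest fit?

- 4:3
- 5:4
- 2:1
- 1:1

1:1

2.136/2.123 ≈ 1.006. Nearest candidates are 1:1 (1.000, off by 0.006) and 5:4 (1.250, off by 0.244).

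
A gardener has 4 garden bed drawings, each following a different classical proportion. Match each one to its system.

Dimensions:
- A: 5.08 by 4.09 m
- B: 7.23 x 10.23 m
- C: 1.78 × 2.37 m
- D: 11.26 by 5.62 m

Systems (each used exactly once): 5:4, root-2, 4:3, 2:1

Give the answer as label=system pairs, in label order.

A=5:4, B=root-2, C=4:3, D=2:1

A = 5.08/4.09 ≈ 1.242 → 5:4 (1.250)
B = 10.23/7.23 ≈ 1.415 → root-2 (1.414)
C = 2.37/1.78 ≈ 1.331 → 4:3 (1.333)
D = 11.26/5.62 ≈ 2.004 → 2:1 (2.000)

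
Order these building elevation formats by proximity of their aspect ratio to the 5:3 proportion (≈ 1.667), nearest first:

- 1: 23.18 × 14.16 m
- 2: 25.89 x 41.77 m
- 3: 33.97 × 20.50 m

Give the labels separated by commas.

3, 1, 2

Ratios: 1 = 23.18 / 14.16 ≈ 1.637; 2 = 41.77 / 25.89 ≈ 1.613; 3 = 33.97 / 20.50 ≈ 1.657.
|Δ from 1.667|: 1 0.030; 2 0.054; 3 0.010.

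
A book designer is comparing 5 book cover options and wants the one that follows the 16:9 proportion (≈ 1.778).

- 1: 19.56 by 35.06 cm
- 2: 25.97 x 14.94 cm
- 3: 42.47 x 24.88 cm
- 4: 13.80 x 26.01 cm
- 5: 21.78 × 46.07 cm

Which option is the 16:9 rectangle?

1

Target 16:9 ≈ 1.778.
1: 1.792 (Δ0.014)  2: 1.738 (Δ0.040)  3: 1.707 (Δ0.071)  4: 1.885 (Δ0.107)  5: 2.115 (Δ0.337)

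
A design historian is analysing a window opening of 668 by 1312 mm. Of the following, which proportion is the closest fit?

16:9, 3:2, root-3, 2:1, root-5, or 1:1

1312/668 ≈ 1.964. Nearest candidates are 2:1 (2.000, off by 0.036) and 16:9 (1.778, off by 0.186).

2:1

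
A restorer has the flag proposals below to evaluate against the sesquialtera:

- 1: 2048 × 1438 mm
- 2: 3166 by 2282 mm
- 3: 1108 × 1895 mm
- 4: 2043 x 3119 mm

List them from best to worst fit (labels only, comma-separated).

1: 2048/1438 ≈ 1.424 → |1.424 − 1.500| = 0.076
2: 3166/2282 ≈ 1.387 → |1.387 − 1.500| = 0.113
3: 1895/1108 ≈ 1.710 → |1.710 − 1.500| = 0.210
4: 3119/2043 ≈ 1.527 → |1.527 − 1.500| = 0.027

4, 1, 2, 3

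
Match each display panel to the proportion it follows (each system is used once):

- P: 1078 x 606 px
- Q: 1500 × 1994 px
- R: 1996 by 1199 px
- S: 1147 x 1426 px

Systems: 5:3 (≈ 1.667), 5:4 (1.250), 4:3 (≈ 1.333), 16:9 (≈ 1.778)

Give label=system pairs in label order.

P=16:9, Q=4:3, R=5:3, S=5:4

P = 1078/606 ≈ 1.779 → 16:9 (1.778)
Q = 1994/1500 ≈ 1.329 → 4:3 (1.333)
R = 1996/1199 ≈ 1.665 → 5:3 (1.667)
S = 1426/1147 ≈ 1.243 → 5:4 (1.250)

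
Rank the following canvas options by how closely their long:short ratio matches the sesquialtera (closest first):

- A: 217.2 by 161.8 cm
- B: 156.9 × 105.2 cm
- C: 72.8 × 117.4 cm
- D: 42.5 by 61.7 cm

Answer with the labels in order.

A: 217.2/161.8 ≈ 1.342 → |1.342 − 1.500| = 0.158
B: 156.9/105.2 ≈ 1.491 → |1.491 − 1.500| = 0.009
C: 117.4/72.8 ≈ 1.613 → |1.613 − 1.500| = 0.113
D: 61.7/42.5 ≈ 1.452 → |1.452 − 1.500| = 0.048

B, D, C, A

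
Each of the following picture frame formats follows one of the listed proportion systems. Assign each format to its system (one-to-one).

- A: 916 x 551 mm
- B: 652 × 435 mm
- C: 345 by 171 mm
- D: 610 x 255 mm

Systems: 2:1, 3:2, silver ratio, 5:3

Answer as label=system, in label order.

A=5:3, B=3:2, C=2:1, D=silver ratio

A = 916/551 ≈ 1.662 → 5:3 (1.667)
B = 652/435 ≈ 1.499 → 3:2 (1.500)
C = 345/171 ≈ 2.018 → 2:1 (2.000)
D = 610/255 ≈ 2.392 → silver ratio (2.414)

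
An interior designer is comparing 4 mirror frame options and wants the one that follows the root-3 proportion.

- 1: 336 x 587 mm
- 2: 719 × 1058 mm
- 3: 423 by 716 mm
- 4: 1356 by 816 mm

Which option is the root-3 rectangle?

Ratios (long/short): 1 ≈ 1.747; 2 ≈ 1.471; 3 ≈ 1.693; 4 ≈ 1.662.
root-3 ≈ 1.732; option 1 is nearest (Δ 0.015).

1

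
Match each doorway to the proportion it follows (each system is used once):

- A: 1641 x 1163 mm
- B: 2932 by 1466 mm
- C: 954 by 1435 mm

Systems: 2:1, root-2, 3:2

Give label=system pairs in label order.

A = 1641/1163 ≈ 1.411 → root-2 (1.414)
B = 2932/1466 ≈ 2.000 → 2:1 (2.000)
C = 1435/954 ≈ 1.504 → 3:2 (1.500)

A=root-2, B=2:1, C=3:2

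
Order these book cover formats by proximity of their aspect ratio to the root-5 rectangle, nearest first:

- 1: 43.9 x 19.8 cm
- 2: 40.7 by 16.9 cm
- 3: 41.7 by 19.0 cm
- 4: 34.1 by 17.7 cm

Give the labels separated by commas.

Ratios: 1 = 43.9 / 19.8 ≈ 2.217; 2 = 40.7 / 16.9 ≈ 2.408; 3 = 41.7 / 19.0 ≈ 2.195; 4 = 34.1 / 17.7 ≈ 1.927.
|Δ from 2.236|: 1 0.019; 2 0.172; 3 0.041; 4 0.309.

1, 3, 2, 4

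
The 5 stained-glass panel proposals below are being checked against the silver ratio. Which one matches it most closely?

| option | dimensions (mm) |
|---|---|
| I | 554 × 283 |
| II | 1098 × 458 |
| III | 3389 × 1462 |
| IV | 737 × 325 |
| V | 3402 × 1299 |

II

Ratios (long/short): I ≈ 1.958; II ≈ 2.397; III ≈ 2.318; IV ≈ 2.268; V ≈ 2.619.
silver ratio ≈ 2.414; option II is nearest (Δ 0.017).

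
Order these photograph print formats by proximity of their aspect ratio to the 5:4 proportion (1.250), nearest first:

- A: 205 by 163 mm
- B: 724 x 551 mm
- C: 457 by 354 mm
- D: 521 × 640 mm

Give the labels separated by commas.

A: 205/163 ≈ 1.258 → |1.258 − 1.250| = 0.008
B: 724/551 ≈ 1.314 → |1.314 − 1.250| = 0.064
C: 457/354 ≈ 1.291 → |1.291 − 1.250| = 0.041
D: 640/521 ≈ 1.228 → |1.228 − 1.250| = 0.022

A, D, C, B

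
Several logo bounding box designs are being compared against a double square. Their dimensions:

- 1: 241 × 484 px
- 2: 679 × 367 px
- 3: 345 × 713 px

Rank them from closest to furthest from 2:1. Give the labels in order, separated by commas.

1, 3, 2

1: 484/241 ≈ 2.008 → |2.008 − 2.000| = 0.008
2: 679/367 ≈ 1.850 → |1.850 − 2.000| = 0.150
3: 713/345 ≈ 2.067 → |2.067 − 2.000| = 0.067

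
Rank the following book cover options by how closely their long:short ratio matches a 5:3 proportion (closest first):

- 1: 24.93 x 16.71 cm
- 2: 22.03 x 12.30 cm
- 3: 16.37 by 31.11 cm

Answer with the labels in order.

Ratios: 1 = 24.93 / 16.71 ≈ 1.492; 2 = 22.03 / 12.30 ≈ 1.791; 3 = 31.11 / 16.37 ≈ 1.900.
|Δ from 1.667|: 1 0.175; 2 0.124; 3 0.233.

2, 1, 3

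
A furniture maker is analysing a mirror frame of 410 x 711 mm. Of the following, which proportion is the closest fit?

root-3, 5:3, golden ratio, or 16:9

Ratio = 711 / 410 ≈ 1.734.
Distances: root-3 1.732 (Δ 0.002); 5:3 1.667 (Δ 0.067); golden ratio 1.618 (Δ 0.116); 16:9 1.778 (Δ 0.044).

root-3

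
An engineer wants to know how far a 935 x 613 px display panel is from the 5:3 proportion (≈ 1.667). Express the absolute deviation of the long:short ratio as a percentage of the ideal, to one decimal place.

8.5%

Ratio = 935 / 613 ≈ 1.5253.
Ideal 5:3 ≈ 1.6667. |1.5253 − 1.6667| / 1.6667 ≈ 8.48% → 8.5%.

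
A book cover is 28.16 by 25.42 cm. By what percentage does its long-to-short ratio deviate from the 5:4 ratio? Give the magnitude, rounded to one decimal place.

Ratio = 28.16 / 25.42 ≈ 1.1078.
Ideal 5:4 = 1.2500. |1.1078 − 1.2500| / 1.2500 ≈ 11.38% → 11.4%.

11.4%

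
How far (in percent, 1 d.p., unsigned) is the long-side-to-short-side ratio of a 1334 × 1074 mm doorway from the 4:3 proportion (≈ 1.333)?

6.8%

Ratio = 1334 / 1074 ≈ 1.2421.
Ideal 4:3 ≈ 1.3333. |1.2421 − 1.3333| / 1.3333 ≈ 6.84% → 6.8%.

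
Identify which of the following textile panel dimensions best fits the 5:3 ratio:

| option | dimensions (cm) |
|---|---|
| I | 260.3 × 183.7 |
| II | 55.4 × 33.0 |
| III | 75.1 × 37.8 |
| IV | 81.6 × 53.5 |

Target 5:3 ≈ 1.667.
I: 1.417 (Δ0.250)  II: 1.679 (Δ0.012)  III: 1.987 (Δ0.320)  IV: 1.525 (Δ0.142)

II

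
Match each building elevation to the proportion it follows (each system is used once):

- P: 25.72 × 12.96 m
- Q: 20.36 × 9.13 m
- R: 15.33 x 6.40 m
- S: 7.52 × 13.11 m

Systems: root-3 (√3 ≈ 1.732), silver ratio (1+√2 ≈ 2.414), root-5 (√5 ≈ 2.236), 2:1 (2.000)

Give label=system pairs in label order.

P=2:1, Q=root-5, R=silver ratio, S=root-3

P = 25.72/12.96 ≈ 1.985 → 2:1 (2.000)
Q = 20.36/9.13 ≈ 2.230 → root-5 (2.236)
R = 15.33/6.40 ≈ 2.395 → silver ratio (2.414)
S = 13.11/7.52 ≈ 1.743 → root-3 (1.732)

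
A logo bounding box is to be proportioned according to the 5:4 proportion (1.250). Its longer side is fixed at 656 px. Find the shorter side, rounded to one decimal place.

5:4 = 1.25000.
Shorter side = 656 ÷ 1.25000 ≈ 524.800 → 524.8 px.

524.8 px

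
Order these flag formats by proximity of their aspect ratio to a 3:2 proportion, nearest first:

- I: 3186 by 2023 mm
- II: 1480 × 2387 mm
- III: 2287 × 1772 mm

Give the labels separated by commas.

I: 3186/2023 ≈ 1.575 → |1.575 − 1.500| = 0.075
II: 2387/1480 ≈ 1.613 → |1.613 − 1.500| = 0.113
III: 2287/1772 ≈ 1.291 → |1.291 − 1.500| = 0.209

I, II, III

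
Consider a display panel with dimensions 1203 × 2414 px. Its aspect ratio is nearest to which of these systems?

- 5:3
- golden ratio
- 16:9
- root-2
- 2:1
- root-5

Ratio = 2414 / 1203 ≈ 2.007.
Distances: 5:3 1.667 (Δ 0.340); golden ratio 1.618 (Δ 0.389); 16:9 1.778 (Δ 0.229); root-2 1.414 (Δ 0.593); 2:1 2.000 (Δ 0.007); root-5 2.236 (Δ 0.229).

2:1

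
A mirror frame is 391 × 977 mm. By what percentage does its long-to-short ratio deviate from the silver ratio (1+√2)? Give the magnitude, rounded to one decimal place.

Ratio = 977 / 391 ≈ 2.4987.
Ideal silver ratio ≈ 2.4142. |2.4987 − 2.4142| / 2.4142 ≈ 3.50% → 3.5%.

3.5%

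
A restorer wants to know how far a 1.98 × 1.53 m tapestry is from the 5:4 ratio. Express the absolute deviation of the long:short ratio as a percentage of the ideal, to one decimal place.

3.5%

Ratio = 1.98 / 1.53 ≈ 1.2941.
Ideal 5:4 = 1.2500. |1.2941 − 1.2500| / 1.2500 ≈ 3.53% → 3.5%.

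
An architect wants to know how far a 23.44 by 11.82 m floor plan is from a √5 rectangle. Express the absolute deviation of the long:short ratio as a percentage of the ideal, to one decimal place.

Ratio = 23.44 / 11.82 ≈ 1.9831.
Ideal root-5 ≈ 2.2361. |1.9831 − 2.2361| / 2.2361 ≈ 11.31% → 11.3%.

11.3%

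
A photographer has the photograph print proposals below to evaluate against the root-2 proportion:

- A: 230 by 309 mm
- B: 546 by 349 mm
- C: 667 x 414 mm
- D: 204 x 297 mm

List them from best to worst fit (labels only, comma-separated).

D, A, B, C

A: 309/230 ≈ 1.343 → |1.343 − 1.414| = 0.071
B: 546/349 ≈ 1.564 → |1.564 − 1.414| = 0.150
C: 667/414 ≈ 1.611 → |1.611 − 1.414| = 0.197
D: 297/204 ≈ 1.456 → |1.456 − 1.414| = 0.042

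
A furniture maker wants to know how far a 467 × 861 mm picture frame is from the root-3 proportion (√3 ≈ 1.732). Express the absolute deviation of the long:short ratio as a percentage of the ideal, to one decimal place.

Ratio = 861 / 467 ≈ 1.8437.
Ideal root-3 ≈ 1.7321. |1.8437 − 1.7321| / 1.7321 ≈ 6.44% → 6.4%.

6.4%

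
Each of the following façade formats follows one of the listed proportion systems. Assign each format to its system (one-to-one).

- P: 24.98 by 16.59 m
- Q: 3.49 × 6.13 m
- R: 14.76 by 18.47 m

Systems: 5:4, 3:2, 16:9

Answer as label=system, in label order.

P=3:2, Q=16:9, R=5:4

Ratios: P ≈ 1.506; Q ≈ 1.756; R ≈ 1.251.
Targets: 5:4 ≈ 1.250; 3:2 ≈ 1.500; 16:9 ≈ 1.778.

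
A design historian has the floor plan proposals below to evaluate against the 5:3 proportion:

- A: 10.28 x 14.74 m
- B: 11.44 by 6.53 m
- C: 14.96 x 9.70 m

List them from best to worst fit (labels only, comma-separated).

A: 14.74/10.28 ≈ 1.434 → |1.434 − 1.667| = 0.233
B: 11.44/6.53 ≈ 1.752 → |1.752 − 1.667| = 0.085
C: 14.96/9.70 ≈ 1.542 → |1.542 − 1.667| = 0.125

B, C, A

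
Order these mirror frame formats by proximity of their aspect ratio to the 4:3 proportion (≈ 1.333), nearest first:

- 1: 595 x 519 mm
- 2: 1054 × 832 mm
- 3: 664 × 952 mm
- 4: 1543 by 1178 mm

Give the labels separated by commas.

4, 2, 3, 1

1: 595/519 ≈ 1.146 → |1.146 − 1.333| = 0.187
2: 1054/832 ≈ 1.267 → |1.267 − 1.333| = 0.066
3: 952/664 ≈ 1.434 → |1.434 − 1.333| = 0.101
4: 1543/1178 ≈ 1.310 → |1.310 − 1.333| = 0.023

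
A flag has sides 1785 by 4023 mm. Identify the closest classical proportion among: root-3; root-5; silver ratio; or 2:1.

root-5

4023/1785 ≈ 2.254. Nearest candidates are root-5 (2.236, off by 0.018) and silver ratio (2.414, off by 0.160).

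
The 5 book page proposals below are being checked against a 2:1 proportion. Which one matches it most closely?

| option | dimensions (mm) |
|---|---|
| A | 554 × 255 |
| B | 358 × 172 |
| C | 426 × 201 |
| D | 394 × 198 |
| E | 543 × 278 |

D

Target 2:1 ≈ 2.000.
A: 2.173 (Δ0.173)  B: 2.081 (Δ0.081)  C: 2.119 (Δ0.119)  D: 1.990 (Δ0.010)  E: 1.953 (Δ0.047)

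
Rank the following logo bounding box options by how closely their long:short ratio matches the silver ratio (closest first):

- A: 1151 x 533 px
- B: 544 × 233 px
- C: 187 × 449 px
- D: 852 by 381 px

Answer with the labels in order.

A: 1151/533 ≈ 2.159 → |2.159 − 2.414| = 0.255
B: 544/233 ≈ 2.335 → |2.335 − 2.414| = 0.079
C: 449/187 ≈ 2.401 → |2.401 − 2.414| = 0.013
D: 852/381 ≈ 2.236 → |2.236 − 2.414| = 0.178

C, B, D, A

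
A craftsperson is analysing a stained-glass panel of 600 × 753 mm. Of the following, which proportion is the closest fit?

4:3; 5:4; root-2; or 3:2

5:4

Ratio = 753 / 600 ≈ 1.255.
Distances: 4:3 1.333 (Δ 0.078); 5:4 1.250 (Δ 0.005); root-2 1.414 (Δ 0.159); 3:2 1.500 (Δ 0.245).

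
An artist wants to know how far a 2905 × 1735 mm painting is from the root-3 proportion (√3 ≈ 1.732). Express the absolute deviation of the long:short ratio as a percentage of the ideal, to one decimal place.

Ratio = 2905 / 1735 ≈ 1.6744.
Ideal root-3 ≈ 1.7321. |1.6744 − 1.7321| / 1.7321 ≈ 3.33% → 3.3%.

3.3%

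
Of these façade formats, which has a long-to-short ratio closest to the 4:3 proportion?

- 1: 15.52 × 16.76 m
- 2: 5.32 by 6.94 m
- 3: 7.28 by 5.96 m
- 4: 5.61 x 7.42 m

4

Ratios (long/short): 1 ≈ 1.080; 2 ≈ 1.305; 3 ≈ 1.221; 4 ≈ 1.323.
4:3 ≈ 1.333; option 4 is nearest (Δ 0.010).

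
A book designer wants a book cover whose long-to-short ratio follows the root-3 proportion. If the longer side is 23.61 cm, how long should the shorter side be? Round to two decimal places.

13.63 cm

root-3 ≈ 1.73205.
Shorter side = 23.61 ÷ 1.73205 ≈ 13.6312 → 13.63 cm.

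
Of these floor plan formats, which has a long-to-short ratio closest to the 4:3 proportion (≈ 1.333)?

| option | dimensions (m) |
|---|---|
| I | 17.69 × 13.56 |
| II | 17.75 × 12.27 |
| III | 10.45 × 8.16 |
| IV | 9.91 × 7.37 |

Target 4:3 ≈ 1.333.
I: 1.305 (Δ0.028)  II: 1.447 (Δ0.114)  III: 1.281 (Δ0.052)  IV: 1.345 (Δ0.012)

IV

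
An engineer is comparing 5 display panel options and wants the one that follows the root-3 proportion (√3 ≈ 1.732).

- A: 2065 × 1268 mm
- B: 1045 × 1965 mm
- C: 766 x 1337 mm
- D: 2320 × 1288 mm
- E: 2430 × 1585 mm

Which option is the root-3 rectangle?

Target root-3 ≈ 1.732.
A: 1.629 (Δ0.103)  B: 1.880 (Δ0.148)  C: 1.745 (Δ0.013)  D: 1.801 (Δ0.069)  E: 1.533 (Δ0.199)

C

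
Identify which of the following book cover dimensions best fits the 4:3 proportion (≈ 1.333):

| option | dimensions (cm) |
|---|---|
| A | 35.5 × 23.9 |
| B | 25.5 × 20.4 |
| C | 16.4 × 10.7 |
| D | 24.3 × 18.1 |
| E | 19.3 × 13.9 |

D

Ratios (long/short): A ≈ 1.485; B ≈ 1.250; C ≈ 1.533; D ≈ 1.343; E ≈ 1.388.
4:3 ≈ 1.333; option D is nearest (Δ 0.010).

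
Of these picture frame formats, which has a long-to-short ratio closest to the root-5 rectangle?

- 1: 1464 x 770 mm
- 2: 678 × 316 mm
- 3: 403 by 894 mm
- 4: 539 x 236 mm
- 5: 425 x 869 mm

Target root-5 ≈ 2.236.
1: 1.901 (Δ0.335)  2: 2.146 (Δ0.090)  3: 2.218 (Δ0.018)  4: 2.284 (Δ0.048)  5: 2.045 (Δ0.191)

3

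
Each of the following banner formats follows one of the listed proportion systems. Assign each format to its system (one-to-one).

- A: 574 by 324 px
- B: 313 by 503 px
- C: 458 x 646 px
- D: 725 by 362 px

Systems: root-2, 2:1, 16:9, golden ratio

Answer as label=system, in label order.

A = 574/324 ≈ 1.772 → 16:9 (1.778)
B = 503/313 ≈ 1.607 → golden ratio (1.618)
C = 646/458 ≈ 1.410 → root-2 (1.414)
D = 725/362 ≈ 2.003 → 2:1 (2.000)

A=16:9, B=golden ratio, C=root-2, D=2:1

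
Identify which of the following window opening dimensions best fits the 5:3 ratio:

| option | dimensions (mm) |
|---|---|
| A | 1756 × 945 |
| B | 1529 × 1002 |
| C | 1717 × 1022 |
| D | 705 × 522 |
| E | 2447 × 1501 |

C

Target 5:3 ≈ 1.667.
A: 1.858 (Δ0.191)  B: 1.526 (Δ0.141)  C: 1.680 (Δ0.013)  D: 1.351 (Δ0.316)  E: 1.630 (Δ0.037)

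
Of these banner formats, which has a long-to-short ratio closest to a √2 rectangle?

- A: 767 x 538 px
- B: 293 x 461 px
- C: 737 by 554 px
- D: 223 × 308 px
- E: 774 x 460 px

A

Target root-2 ≈ 1.414.
A: 1.426 (Δ0.012)  B: 1.573 (Δ0.159)  C: 1.330 (Δ0.084)  D: 1.381 (Δ0.033)  E: 1.683 (Δ0.269)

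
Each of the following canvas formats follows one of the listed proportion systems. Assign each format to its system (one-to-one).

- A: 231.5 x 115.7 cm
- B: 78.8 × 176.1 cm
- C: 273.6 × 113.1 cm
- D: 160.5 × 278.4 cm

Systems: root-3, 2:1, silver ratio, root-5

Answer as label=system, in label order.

A = 231.5/115.7 ≈ 2.001 → 2:1 (2.000)
B = 176.1/78.8 ≈ 2.235 → root-5 (2.236)
C = 273.6/113.1 ≈ 2.419 → silver ratio (2.414)
D = 278.4/160.5 ≈ 1.735 → root-3 (1.732)

A=2:1, B=root-5, C=silver ratio, D=root-3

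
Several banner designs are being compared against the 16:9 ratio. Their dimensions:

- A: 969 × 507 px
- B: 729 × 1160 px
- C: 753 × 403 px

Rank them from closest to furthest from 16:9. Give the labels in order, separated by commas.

Ratios: A = 969 / 507 ≈ 1.911; B = 1160 / 729 ≈ 1.591; C = 753 / 403 ≈ 1.868.
|Δ from 1.778|: A 0.133; B 0.187; C 0.090.

C, A, B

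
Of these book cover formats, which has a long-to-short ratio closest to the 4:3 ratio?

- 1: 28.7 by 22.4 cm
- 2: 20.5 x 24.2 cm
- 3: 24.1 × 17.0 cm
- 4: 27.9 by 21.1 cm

Ratios (long/short): 1 ≈ 1.281; 2 ≈ 1.180; 3 ≈ 1.418; 4 ≈ 1.322.
4:3 ≈ 1.333; option 4 is nearest (Δ 0.011).

4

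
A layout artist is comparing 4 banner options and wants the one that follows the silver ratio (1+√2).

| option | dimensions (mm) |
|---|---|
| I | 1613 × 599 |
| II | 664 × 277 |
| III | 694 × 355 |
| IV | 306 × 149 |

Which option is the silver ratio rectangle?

II

Target silver ratio ≈ 2.414.
I: 2.693 (Δ0.279)  II: 2.397 (Δ0.017)  III: 1.955 (Δ0.459)  IV: 2.054 (Δ0.360)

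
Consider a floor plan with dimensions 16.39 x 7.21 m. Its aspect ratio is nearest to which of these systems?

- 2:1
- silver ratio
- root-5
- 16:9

Ratio = 16.39 / 7.21 ≈ 2.273.
Distances: 2:1 2.000 (Δ 0.273); silver ratio 2.414 (Δ 0.141); root-5 2.236 (Δ 0.037); 16:9 1.778 (Δ 0.495).

root-5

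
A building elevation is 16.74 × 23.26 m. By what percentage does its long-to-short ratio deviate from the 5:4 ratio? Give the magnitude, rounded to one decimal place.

Ratio = 23.26 / 16.74 ≈ 1.3895.
Ideal 5:4 = 1.2500. |1.3895 − 1.2500| / 1.2500 ≈ 11.16% → 11.2%.

11.2%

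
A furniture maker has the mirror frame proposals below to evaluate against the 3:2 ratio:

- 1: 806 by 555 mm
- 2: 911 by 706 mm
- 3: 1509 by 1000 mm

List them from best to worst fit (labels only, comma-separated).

1: 806/555 ≈ 1.452 → |1.452 − 1.500| = 0.048
2: 911/706 ≈ 1.290 → |1.290 − 1.500| = 0.210
3: 1509/1000 ≈ 1.509 → |1.509 − 1.500| = 0.009

3, 1, 2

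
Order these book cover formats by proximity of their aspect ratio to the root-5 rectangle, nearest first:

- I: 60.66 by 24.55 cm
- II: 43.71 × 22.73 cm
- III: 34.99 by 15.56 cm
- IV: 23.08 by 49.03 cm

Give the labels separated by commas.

I: 60.66/24.55 ≈ 2.471 → |2.471 − 2.236| = 0.235
II: 43.71/22.73 ≈ 1.923 → |1.923 − 2.236| = 0.313
III: 34.99/15.56 ≈ 2.249 → |2.249 − 2.236| = 0.013
IV: 49.03/23.08 ≈ 2.124 → |2.124 − 2.236| = 0.112

III, IV, I, II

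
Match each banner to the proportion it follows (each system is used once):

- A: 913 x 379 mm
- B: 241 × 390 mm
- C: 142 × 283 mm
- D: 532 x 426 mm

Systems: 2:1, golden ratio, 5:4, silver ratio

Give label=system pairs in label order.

Ratios: A ≈ 2.409; B ≈ 1.618; C ≈ 1.993; D ≈ 1.249.
Targets: 2:1 ≈ 2.000; golden ratio ≈ 1.618; 5:4 ≈ 1.250; silver ratio ≈ 2.414.

A=silver ratio, B=golden ratio, C=2:1, D=5:4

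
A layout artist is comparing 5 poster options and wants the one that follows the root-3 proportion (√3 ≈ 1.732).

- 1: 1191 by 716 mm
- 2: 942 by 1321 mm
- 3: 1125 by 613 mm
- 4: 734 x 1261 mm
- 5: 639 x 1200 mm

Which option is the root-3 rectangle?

Ratios (long/short): 1 ≈ 1.663; 2 ≈ 1.402; 3 ≈ 1.835; 4 ≈ 1.718; 5 ≈ 1.878.
root-3 ≈ 1.732; option 4 is nearest (Δ 0.014).

4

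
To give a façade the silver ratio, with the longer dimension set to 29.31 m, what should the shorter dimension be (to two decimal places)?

12.14 m

silver ratio ≈ 2.41421.
Shorter side = 29.31 ÷ 2.41421 ≈ 12.1406 → 12.14 m.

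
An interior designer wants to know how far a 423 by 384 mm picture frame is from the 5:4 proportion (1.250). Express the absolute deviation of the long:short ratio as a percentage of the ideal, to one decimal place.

Ratio = 423 / 384 ≈ 1.1016.
Ideal 5:4 = 1.2500. |1.1016 − 1.2500| / 1.2500 ≈ 11.87% → 11.9%.

11.9%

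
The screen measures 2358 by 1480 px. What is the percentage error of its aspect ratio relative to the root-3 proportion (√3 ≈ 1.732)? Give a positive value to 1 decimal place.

8.0%

Ratio = 2358 / 1480 ≈ 1.5932.
Ideal root-3 ≈ 1.7321. |1.5932 − 1.7321| / 1.7321 ≈ 8.02% → 8.0%.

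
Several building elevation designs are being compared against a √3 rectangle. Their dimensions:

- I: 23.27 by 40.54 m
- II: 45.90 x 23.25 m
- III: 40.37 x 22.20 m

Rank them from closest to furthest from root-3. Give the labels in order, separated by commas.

Ratios: I = 40.54 / 23.27 ≈ 1.742; II = 45.90 / 23.25 ≈ 1.974; III = 40.37 / 22.20 ≈ 1.818.
|Δ from 1.732|: I 0.010; II 0.242; III 0.086.

I, III, II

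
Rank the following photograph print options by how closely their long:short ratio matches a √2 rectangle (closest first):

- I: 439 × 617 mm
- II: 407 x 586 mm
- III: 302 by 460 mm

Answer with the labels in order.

I: 617/439 ≈ 1.405 → |1.405 − 1.414| = 0.009
II: 586/407 ≈ 1.440 → |1.440 − 1.414| = 0.026
III: 460/302 ≈ 1.523 → |1.523 − 1.414| = 0.109

I, II, III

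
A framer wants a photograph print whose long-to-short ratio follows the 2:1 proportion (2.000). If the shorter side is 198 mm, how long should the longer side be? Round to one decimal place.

396.0 mm

2:1 = 2.00000.
Longer side = 198 × 2.00000 ≈ 396.000 → 396.0 mm.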